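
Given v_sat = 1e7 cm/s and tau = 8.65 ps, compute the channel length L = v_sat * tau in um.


Step 1: tau in seconds = 8.65 ps * 1e-12 = 8.6500e-12 s
Step 2: L = v_sat * tau = 1e7 * 8.6500e-12 = 8.6500e-05 cm
Step 3: L in um = 8.6500e-05 * 1e4 = 0.865 um

0.865


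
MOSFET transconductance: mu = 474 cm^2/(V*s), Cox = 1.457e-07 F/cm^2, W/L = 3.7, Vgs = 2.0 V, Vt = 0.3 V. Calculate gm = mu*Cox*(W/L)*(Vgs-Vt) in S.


Step 1: Vov = Vgs - Vt = 2.0 - 0.3 = 1.7 V
Step 2: gm = mu * Cox * (W/L) * Vov
Step 3: gm = 474 * 1.457e-07 * 3.7 * 1.7 = 4.34e-04 S

4.34e-04


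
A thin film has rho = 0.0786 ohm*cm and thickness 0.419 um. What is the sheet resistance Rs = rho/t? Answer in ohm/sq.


Step 1: Convert thickness to cm: t = 0.419 um = 4.1900e-05 cm
Step 2: Rs = rho / t = 0.0786 / 4.1900e-05
Step 3: Rs = 1875.9 ohm/sq

1875.9


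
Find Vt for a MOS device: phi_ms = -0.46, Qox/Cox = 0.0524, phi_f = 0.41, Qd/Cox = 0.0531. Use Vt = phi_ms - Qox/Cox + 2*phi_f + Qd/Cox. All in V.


Step 1: Vt = phi_ms - Qox/Cox + 2*phi_f + Qd/Cox
Step 2: Vt = -0.46 - 0.0524 + 2*0.41 + 0.0531
Step 3: Vt = -0.46 - 0.0524 + 0.82 + 0.0531
Step 4: Vt = 0.3607 V

0.3607


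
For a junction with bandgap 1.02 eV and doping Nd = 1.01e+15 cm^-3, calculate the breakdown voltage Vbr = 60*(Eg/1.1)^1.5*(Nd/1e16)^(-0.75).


Step 1: Eg/1.1 = 1.02/1.1 = 0.927273
Step 2: (Eg/1.1)^1.5 = 0.927273^1.5 = 0.892918
Step 3: (Nd/1e16)^(-0.75) = (0.101)^(-0.75) = 5.581603
Step 4: Vbr = 60 * 0.892918 * 5.581603 = 299.0 V

299.0


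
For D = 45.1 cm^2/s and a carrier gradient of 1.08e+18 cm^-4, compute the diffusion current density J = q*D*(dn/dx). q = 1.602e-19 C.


Step 1: J = q * D * (dn/dx)
Step 2: J = 1.602e-19 * 45.1 * 1.08e+18
Step 3: J = 7.80e+00 A/cm^2

7.80e+00


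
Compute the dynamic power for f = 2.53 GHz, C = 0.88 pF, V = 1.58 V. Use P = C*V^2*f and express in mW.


Step 1: V^2 = 1.58^2 = 2.4964 V^2
Step 2: P = C*V^2*f = 0.88e-12 F * 2.4964 * 2.53e9 Hz
Step 3: P = 5.55798496e-03 W
Step 4: P = 5.558 mW

5.558


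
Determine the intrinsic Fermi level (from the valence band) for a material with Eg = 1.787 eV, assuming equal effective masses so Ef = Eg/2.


Step 1: For an intrinsic semiconductor, the Fermi level sits at midgap.
Step 2: Ef = Eg / 2 = 1.787 / 2 = 0.8935 eV

0.8935


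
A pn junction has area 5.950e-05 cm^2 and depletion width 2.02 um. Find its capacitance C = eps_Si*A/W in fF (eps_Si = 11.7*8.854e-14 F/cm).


Step 1: eps_Si = 11.7 * 8.854e-14 = 1.035918e-12 F/cm
Step 2: W in cm = 2.02 * 1e-4 = 2.02e-04 cm
Step 3: C = 1.035918e-12 * 5.950e-05 / 2.02e-04 = 3.051343e-13 F
Step 4: C = 305.13 fF

305.13


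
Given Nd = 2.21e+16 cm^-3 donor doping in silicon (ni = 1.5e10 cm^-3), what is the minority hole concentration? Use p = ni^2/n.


Step 1: Since Nd >> ni, n ≈ Nd = 2.21e+16 cm^-3
Step 2: p = ni^2 / n = (1.5e10)^2 / 2.21e+16
Step 3: p = 2.25e20 / 2.21e+16 = 1.02e+04 cm^-3

1.02e+04


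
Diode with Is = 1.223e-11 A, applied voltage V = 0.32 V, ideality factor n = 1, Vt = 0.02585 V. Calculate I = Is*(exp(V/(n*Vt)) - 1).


Step 1: V/(n*Vt) = 0.32/(1*0.02585) = 12.3791
Step 2: exp(12.3791) = 2.3778e+05
Step 3: I = 1.223e-11 * (2.3778e+05 - 1) = 2.91e-06 A

2.91e-06


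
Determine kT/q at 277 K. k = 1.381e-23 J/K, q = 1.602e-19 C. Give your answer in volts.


Step 1: kT = 1.381e-23 * 277 = 3.82537e-21 J
Step 2: Vt = kT/q = 3.82537e-21 / 1.602e-19
Step 3: Vt = 0.02388 V

0.02388


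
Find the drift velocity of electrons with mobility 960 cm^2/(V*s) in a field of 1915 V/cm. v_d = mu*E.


Step 1: v_d = mu * E
Step 2: v_d = 960 * 1915 = 1838400
Step 3: v_d = 1.84e+06 cm/s

1.84e+06


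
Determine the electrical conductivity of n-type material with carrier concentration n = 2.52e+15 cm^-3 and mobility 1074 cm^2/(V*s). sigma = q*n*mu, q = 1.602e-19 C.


Step 1: sigma = q * n * mu
Step 2: sigma = 1.602e-19 * 2.52e+15 * 1074
Step 3: sigma = 4.336e-01 S/cm

4.336e-01


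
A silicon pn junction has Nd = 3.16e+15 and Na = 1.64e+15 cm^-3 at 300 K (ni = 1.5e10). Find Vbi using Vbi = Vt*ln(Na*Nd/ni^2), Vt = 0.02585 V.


Step 1: Compute Na*Nd/ni^2 = 1.64e+15 * 3.16e+15 / (1.5e10)^2 = 2.3033e+10
Step 2: ln(2.3033e+10) = 23.8602
Step 3: Vbi = 0.02585 * 23.8602 = 0.617 V

0.617


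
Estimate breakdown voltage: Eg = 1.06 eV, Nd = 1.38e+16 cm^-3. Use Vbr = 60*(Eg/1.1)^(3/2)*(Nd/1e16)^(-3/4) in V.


Step 1: Eg/1.1 = 1.06/1.1 = 0.963636
Step 2: (Eg/1.1)^1.5 = 0.963636^1.5 = 0.945953
Step 3: (Nd/1e16)^(-0.75) = (1.38)^(-0.75) = 0.785400
Step 4: Vbr = 60 * 0.945953 * 0.785400 = 44.6 V

44.6


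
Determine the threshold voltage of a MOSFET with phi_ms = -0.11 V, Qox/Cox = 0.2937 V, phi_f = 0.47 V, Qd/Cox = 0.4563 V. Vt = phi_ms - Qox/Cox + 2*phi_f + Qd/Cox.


Step 1: Vt = phi_ms - Qox/Cox + 2*phi_f + Qd/Cox
Step 2: Vt = -0.11 - 0.2937 + 2*0.47 + 0.4563
Step 3: Vt = -0.11 - 0.2937 + 0.94 + 0.4563
Step 4: Vt = 0.9926 V

0.9926


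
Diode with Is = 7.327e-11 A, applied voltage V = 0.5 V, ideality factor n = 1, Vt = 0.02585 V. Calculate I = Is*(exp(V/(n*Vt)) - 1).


Step 1: V/(n*Vt) = 0.5/(1*0.02585) = 19.3424
Step 2: exp(19.3424) = 2.5136e+08
Step 3: I = 7.327e-11 * (2.5136e+08 - 1) = 1.84e-02 A

1.84e-02


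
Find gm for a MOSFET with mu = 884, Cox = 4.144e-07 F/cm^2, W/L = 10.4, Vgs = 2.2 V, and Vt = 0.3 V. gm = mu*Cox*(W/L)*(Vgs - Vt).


Step 1: Vov = Vgs - Vt = 2.2 - 0.3 = 1.9 V
Step 2: gm = mu * Cox * (W/L) * Vov
Step 3: gm = 884 * 4.144e-07 * 10.4 * 1.9 = 7.24e-03 S

7.24e-03


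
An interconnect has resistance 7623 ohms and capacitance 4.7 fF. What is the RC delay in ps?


Step 1: tau = R * C
Step 2: tau = 7623 * 4.7 fF = 7623 * 4.7e-15 F
Step 3: tau = 3.58281e-11 s = 35.8281 ps

35.8281


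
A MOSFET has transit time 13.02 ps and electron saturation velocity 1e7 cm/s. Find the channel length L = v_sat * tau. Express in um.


Step 1: tau in seconds = 13.02 ps * 1e-12 = 1.3020e-11 s
Step 2: L = v_sat * tau = 1e7 * 1.3020e-11 = 1.3020e-04 cm
Step 3: L in um = 1.3020e-04 * 1e4 = 1.302 um

1.302


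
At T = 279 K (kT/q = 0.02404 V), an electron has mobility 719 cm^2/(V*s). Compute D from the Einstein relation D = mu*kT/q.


Step 1: D = mu * (kT/q)
Step 2: D = 719 * 0.02404
Step 3: D = 17.28 cm^2/s

17.28


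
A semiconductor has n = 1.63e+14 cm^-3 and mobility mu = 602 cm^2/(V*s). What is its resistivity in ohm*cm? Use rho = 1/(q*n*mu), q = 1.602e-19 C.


Step 1: sigma = q * n * mu = 1.602e-19 * 1.63e+14 * 602 = 1.57198e-02 S/cm
Step 2: rho = 1 / sigma = 1 / 1.57198e-02 = 63.61 ohm*cm

63.61


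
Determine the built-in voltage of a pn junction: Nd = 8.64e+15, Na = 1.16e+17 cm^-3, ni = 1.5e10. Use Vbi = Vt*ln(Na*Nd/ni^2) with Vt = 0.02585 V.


Step 1: Compute Na*Nd/ni^2 = 1.16e+17 * 8.64e+15 / (1.5e10)^2 = 4.4544e+12
Step 2: ln(4.4544e+12) = 29.1249
Step 3: Vbi = 0.02585 * 29.1249 = 0.753 V

0.753


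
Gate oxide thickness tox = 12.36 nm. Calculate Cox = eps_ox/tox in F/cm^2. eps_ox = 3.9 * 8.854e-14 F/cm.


Step 1: eps_ox = 3.9 * 8.854e-14 = 3.45306e-13 F/cm
Step 2: tox in cm = 12.36 nm * 1e-7 = 1.2360e-06 cm
Step 3: Cox = 3.45306e-13 / 1.2360e-06 = 2.79e-07 F/cm^2

2.79e-07


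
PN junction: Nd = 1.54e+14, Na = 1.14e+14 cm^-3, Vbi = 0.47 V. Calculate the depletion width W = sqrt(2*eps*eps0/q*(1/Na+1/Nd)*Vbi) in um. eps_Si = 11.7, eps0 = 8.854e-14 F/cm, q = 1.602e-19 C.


Step 1: 1/Na + 1/Nd = 1/1.14e+14 + 1/1.54e+14 = 1.52654e-14
Step 2: 2*eps*eps0/q = 2*11.7*8.854e-14/1.602e-19 = 1.293281e+07
Step 3: W^2 = 1.293281e+07 * 1.52654e-14 * 0.47 = 9.27895e-08
Step 4: W = sqrt(9.27895e-08) = 3.046e-04 cm = 3.046 um

3.046


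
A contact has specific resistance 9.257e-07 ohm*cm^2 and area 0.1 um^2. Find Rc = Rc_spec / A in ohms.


Step 1: Convert area to cm^2: 0.1 um^2 = 1.0000e-09 cm^2
Step 2: Rc = Rc_spec / A = 9.257e-07 / 1.0000e-09
Step 3: Rc = 9.26e+02 ohms

9.26e+02


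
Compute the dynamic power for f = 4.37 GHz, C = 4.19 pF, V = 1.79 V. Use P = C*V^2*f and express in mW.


Step 1: V^2 = 1.79^2 = 3.2041 V^2
Step 2: P = C*V^2*f = 4.19e-12 F * 3.2041 * 4.37e9 Hz
Step 3: P = 5.866803223e-02 W
Step 4: P = 58.668 mW

58.668


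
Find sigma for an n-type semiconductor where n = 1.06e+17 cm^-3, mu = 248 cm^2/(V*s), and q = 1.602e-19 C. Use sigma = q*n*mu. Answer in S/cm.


Step 1: sigma = q * n * mu
Step 2: sigma = 1.602e-19 * 1.06e+17 * 248
Step 3: sigma = 4.211e+00 S/cm

4.211e+00


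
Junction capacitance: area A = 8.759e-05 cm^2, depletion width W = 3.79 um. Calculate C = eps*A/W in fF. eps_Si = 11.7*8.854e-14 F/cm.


Step 1: eps_Si = 11.7 * 8.854e-14 = 1.035918e-12 F/cm
Step 2: W in cm = 3.79 * 1e-4 = 3.79e-04 cm
Step 3: C = 1.035918e-12 * 8.759e-05 / 3.79e-04 = 2.394091e-13 F
Step 4: C = 239.41 fF

239.41


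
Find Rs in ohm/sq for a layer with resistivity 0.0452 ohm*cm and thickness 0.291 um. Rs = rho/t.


Step 1: Convert thickness to cm: t = 0.291 um = 2.9100e-05 cm
Step 2: Rs = rho / t = 0.0452 / 2.9100e-05
Step 3: Rs = 1553.3 ohm/sq

1553.3


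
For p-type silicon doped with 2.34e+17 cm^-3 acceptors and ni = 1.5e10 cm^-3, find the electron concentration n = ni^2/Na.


Step 1: Majority hole concentration p ≈ Na = 2.34e+17 cm^-3
Step 2: n = ni^2 / Na = (1.5e10)^2 / 2.34e+17
Step 3: n = 9.62e+02 cm^-3

9.62e+02


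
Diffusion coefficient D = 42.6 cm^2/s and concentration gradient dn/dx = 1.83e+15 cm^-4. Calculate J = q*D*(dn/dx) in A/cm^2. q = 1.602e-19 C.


Step 1: J = q * D * (dn/dx)
Step 2: J = 1.602e-19 * 42.6 * 1.83e+15
Step 3: J = 1.25e-02 A/cm^2

1.25e-02


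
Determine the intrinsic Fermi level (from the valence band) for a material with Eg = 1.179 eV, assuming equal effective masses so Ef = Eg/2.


Step 1: For an intrinsic semiconductor, the Fermi level sits at midgap.
Step 2: Ef = Eg / 2 = 1.179 / 2 = 0.5895 eV

0.5895


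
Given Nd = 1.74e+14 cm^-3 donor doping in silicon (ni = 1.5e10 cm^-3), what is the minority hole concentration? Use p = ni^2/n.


Step 1: Since Nd >> ni, n ≈ Nd = 1.74e+14 cm^-3
Step 2: p = ni^2 / n = (1.5e10)^2 / 1.74e+14
Step 3: p = 2.25e20 / 1.74e+14 = 1.29e+06 cm^-3

1.29e+06


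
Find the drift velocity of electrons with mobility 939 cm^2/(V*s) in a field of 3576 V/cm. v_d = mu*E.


Step 1: v_d = mu * E
Step 2: v_d = 939 * 3576 = 3357864
Step 3: v_d = 3.36e+06 cm/s

3.36e+06


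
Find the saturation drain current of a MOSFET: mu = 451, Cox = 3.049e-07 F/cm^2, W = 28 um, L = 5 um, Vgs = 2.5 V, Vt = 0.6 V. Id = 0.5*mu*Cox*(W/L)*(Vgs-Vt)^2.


Step 1: Overdrive voltage Vov = Vgs - Vt = 2.5 - 0.6 = 1.9 V
Step 2: W/L = 28/5 = 5.6
Step 3: Id = 0.5 * 451 * 3.049e-07 * 5.6 * 1.9^2
Step 4: Id = 1.39e-03 A

1.39e-03


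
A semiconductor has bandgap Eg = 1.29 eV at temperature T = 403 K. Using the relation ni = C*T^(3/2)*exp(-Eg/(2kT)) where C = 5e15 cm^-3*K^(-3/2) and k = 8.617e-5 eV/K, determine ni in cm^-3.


Step 1: Compute kT = 8.617e-5 * 403 = 0.03472651 eV
Step 2: Exponent = -Eg/(2kT) = -1.29/(2*0.03472651) = -18.57371
Step 3: T^(3/2) = 403^1.5 = 8090.17
Step 4: ni = 5e15 * 8090.17 * exp(-18.57371) = 3.47e+11 cm^-3

3.47e+11


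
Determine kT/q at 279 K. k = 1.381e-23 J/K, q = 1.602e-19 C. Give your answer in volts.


Step 1: kT = 1.381e-23 * 279 = 3.85299e-21 J
Step 2: Vt = kT/q = 3.85299e-21 / 1.602e-19
Step 3: Vt = 0.02405 V

0.02405


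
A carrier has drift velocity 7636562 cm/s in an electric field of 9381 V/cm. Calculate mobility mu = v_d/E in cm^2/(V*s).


Step 1: mu = v_d / E
Step 2: mu = 7636562 / 9381
Step 3: mu = 814.05 cm^2/(V*s)

814.05


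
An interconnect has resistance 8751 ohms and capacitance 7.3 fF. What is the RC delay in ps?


Step 1: tau = R * C
Step 2: tau = 8751 * 7.3 fF = 8751 * 7.3e-15 F
Step 3: tau = 6.38823e-11 s = 63.8823 ps

63.8823


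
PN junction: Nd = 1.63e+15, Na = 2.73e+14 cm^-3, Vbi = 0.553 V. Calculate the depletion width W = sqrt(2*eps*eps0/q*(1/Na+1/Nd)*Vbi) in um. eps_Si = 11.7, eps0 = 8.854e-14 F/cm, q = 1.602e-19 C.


Step 1: 1/Na + 1/Nd = 1/2.73e+14 + 1/1.63e+15 = 4.27650e-15
Step 2: 2*eps*eps0/q = 2*11.7*8.854e-14/1.602e-19 = 1.293281e+07
Step 3: W^2 = 1.293281e+07 * 4.27650e-15 * 0.553 = 3.05849e-08
Step 4: W = sqrt(3.05849e-08) = 1.749e-04 cm = 1.749 um

1.749


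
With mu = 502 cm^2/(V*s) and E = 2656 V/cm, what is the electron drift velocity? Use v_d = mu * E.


Step 1: v_d = mu * E
Step 2: v_d = 502 * 2656 = 1333312
Step 3: v_d = 1.33e+06 cm/s

1.33e+06


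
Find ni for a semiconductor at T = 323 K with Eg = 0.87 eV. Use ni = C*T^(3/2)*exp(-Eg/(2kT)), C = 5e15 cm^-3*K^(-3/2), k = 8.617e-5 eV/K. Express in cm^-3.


Step 1: Compute kT = 8.617e-5 * 323 = 0.02783291 eV
Step 2: Exponent = -Eg/(2kT) = -0.87/(2*0.02783291) = -15.62898
Step 3: T^(3/2) = 323^1.5 = 5805.02
Step 4: ni = 5e15 * 5805.02 * exp(-15.62898) = 4.73e+12 cm^-3

4.73e+12


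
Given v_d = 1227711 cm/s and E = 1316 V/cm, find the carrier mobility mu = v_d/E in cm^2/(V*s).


Step 1: mu = v_d / E
Step 2: mu = 1227711 / 1316
Step 3: mu = 932.91 cm^2/(V*s)

932.91


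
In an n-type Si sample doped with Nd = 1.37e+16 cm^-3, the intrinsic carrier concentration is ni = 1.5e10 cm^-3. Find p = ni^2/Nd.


Step 1: Since Nd >> ni, n ≈ Nd = 1.37e+16 cm^-3
Step 2: p = ni^2 / n = (1.5e10)^2 / 1.37e+16
Step 3: p = 2.25e20 / 1.37e+16 = 1.64e+04 cm^-3

1.64e+04


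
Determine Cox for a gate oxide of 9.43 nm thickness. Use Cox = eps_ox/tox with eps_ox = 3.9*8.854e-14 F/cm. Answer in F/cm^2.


Step 1: eps_ox = 3.9 * 8.854e-14 = 3.45306e-13 F/cm
Step 2: tox in cm = 9.43 nm * 1e-7 = 9.4300e-07 cm
Step 3: Cox = 3.45306e-13 / 9.4300e-07 = 3.66e-07 F/cm^2

3.66e-07


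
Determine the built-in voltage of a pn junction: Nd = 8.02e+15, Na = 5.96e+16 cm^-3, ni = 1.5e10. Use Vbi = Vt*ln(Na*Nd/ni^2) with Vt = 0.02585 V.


Step 1: Compute Na*Nd/ni^2 = 5.96e+16 * 8.02e+15 / (1.5e10)^2 = 2.1244e+12
Step 2: ln(2.1244e+12) = 28.3845
Step 3: Vbi = 0.02585 * 28.3845 = 0.734 V

0.734


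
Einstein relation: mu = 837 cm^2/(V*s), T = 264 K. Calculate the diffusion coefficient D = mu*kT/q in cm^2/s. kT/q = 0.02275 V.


Step 1: D = mu * (kT/q)
Step 2: D = 837 * 0.02275
Step 3: D = 19.04 cm^2/s

19.04


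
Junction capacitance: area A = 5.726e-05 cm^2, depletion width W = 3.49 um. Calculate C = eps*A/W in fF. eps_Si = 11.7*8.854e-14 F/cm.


Step 1: eps_Si = 11.7 * 8.854e-14 = 1.035918e-12 F/cm
Step 2: W in cm = 3.49 * 1e-4 = 3.49e-04 cm
Step 3: C = 1.035918e-12 * 5.726e-05 / 3.49e-04 = 1.699618e-13 F
Step 4: C = 169.96 fF

169.96


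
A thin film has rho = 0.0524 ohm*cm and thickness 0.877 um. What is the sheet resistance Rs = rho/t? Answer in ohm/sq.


Step 1: Convert thickness to cm: t = 0.877 um = 8.7700e-05 cm
Step 2: Rs = rho / t = 0.0524 / 8.7700e-05
Step 3: Rs = 597.5 ohm/sq

597.5


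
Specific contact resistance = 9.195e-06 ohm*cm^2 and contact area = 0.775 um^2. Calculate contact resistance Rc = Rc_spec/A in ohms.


Step 1: Convert area to cm^2: 0.775 um^2 = 7.7500e-09 cm^2
Step 2: Rc = Rc_spec / A = 9.195e-06 / 7.7500e-09
Step 3: Rc = 1.19e+03 ohms

1.19e+03


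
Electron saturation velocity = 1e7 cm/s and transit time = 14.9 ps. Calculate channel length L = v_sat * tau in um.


Step 1: tau in seconds = 14.9 ps * 1e-12 = 1.4900e-11 s
Step 2: L = v_sat * tau = 1e7 * 1.4900e-11 = 1.4900e-04 cm
Step 3: L in um = 1.4900e-04 * 1e4 = 1.49 um

1.49


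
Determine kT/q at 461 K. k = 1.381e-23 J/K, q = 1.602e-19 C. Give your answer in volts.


Step 1: kT = 1.381e-23 * 461 = 6.36641e-21 J
Step 2: Vt = kT/q = 6.36641e-21 / 1.602e-19
Step 3: Vt = 0.03974 V

0.03974


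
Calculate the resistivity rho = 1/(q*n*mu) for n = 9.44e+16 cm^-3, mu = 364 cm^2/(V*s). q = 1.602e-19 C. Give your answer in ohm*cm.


Step 1: sigma = q * n * mu = 1.602e-19 * 9.44e+16 * 364 = 5.50473e+00 S/cm
Step 2: rho = 1 / sigma = 1 / 5.50473e+00 = 0.1817 ohm*cm

0.1817


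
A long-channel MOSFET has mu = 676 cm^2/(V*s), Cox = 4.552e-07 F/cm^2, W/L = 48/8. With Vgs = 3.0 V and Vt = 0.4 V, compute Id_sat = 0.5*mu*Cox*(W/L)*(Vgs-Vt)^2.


Step 1: Overdrive voltage Vov = Vgs - Vt = 3.0 - 0.4 = 2.6 V
Step 2: W/L = 48/8 = 6
Step 3: Id = 0.5 * 676 * 4.552e-07 * 6 * 2.6^2
Step 4: Id = 6.24e-03 A

6.24e-03


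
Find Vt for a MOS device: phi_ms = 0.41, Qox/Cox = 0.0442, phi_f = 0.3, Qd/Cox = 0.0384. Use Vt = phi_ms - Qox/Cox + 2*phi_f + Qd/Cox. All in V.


Step 1: Vt = phi_ms - Qox/Cox + 2*phi_f + Qd/Cox
Step 2: Vt = 0.41 - 0.0442 + 2*0.3 + 0.0384
Step 3: Vt = 0.41 - 0.0442 + 0.6 + 0.0384
Step 4: Vt = 1.0042 V

1.0042


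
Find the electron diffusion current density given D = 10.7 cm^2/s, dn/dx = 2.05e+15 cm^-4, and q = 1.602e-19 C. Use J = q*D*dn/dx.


Step 1: J = q * D * (dn/dx)
Step 2: J = 1.602e-19 * 10.7 * 2.05e+15
Step 3: J = 3.51e-03 A/cm^2

3.51e-03


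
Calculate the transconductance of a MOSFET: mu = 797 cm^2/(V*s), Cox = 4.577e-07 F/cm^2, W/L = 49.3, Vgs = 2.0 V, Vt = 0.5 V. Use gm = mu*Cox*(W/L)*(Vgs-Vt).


Step 1: Vov = Vgs - Vt = 2.0 - 0.5 = 1.5 V
Step 2: gm = mu * Cox * (W/L) * Vov
Step 3: gm = 797 * 4.577e-07 * 49.3 * 1.5 = 2.70e-02 S

2.70e-02


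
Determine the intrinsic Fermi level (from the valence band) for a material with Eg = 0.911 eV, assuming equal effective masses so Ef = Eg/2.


Step 1: For an intrinsic semiconductor, the Fermi level sits at midgap.
Step 2: Ef = Eg / 2 = 0.911 / 2 = 0.4555 eV

0.4555


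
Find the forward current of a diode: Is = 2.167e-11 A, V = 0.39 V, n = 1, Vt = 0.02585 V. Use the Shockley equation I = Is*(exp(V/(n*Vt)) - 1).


Step 1: V/(n*Vt) = 0.39/(1*0.02585) = 15.0870
Step 2: exp(15.0870) = 3.5662e+06
Step 3: I = 2.167e-11 * (3.5662e+06 - 1) = 7.73e-05 A

7.73e-05


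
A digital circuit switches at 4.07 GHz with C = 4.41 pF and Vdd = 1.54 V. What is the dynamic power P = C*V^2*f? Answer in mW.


Step 1: V^2 = 1.54^2 = 2.3716 V^2
Step 2: P = C*V^2*f = 4.41e-12 F * 2.3716 * 4.07e9 Hz
Step 3: P = 4.256713692e-02 W
Step 4: P = 42.567 mW

42.567


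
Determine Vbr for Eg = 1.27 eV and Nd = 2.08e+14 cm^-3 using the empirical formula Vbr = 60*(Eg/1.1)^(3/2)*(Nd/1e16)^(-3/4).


Step 1: Eg/1.1 = 1.27/1.1 = 1.154545
Step 2: (Eg/1.1)^1.5 = 1.154545^1.5 = 1.240556
Step 3: (Nd/1e16)^(-0.75) = (0.0208)^(-0.75) = 18.257970
Step 4: Vbr = 60 * 1.240556 * 18.257970 = 1359.0 V

1359.0


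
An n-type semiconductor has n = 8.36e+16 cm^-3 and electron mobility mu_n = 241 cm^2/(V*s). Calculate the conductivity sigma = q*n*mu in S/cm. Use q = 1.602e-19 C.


Step 1: sigma = q * n * mu
Step 2: sigma = 1.602e-19 * 8.36e+16 * 241
Step 3: sigma = 3.228e+00 S/cm

3.228e+00


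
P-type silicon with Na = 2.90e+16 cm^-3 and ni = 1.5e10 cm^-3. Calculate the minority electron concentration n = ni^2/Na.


Step 1: Majority hole concentration p ≈ Na = 2.90e+16 cm^-3
Step 2: n = ni^2 / Na = (1.5e10)^2 / 2.90e+16
Step 3: n = 7.76e+03 cm^-3

7.76e+03


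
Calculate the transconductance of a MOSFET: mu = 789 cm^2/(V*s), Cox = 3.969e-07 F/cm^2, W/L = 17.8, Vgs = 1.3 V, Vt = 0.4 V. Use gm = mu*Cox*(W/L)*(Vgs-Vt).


Step 1: Vov = Vgs - Vt = 1.3 - 0.4 = 0.9 V
Step 2: gm = mu * Cox * (W/L) * Vov
Step 3: gm = 789 * 3.969e-07 * 17.8 * 0.9 = 5.02e-03 S

5.02e-03


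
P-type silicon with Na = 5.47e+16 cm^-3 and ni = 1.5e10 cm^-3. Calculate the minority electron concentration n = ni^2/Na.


Step 1: Majority hole concentration p ≈ Na = 5.47e+16 cm^-3
Step 2: n = ni^2 / Na = (1.5e10)^2 / 5.47e+16
Step 3: n = 4.11e+03 cm^-3

4.11e+03


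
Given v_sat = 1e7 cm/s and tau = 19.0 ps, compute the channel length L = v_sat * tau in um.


Step 1: tau in seconds = 19.0 ps * 1e-12 = 1.9000e-11 s
Step 2: L = v_sat * tau = 1e7 * 1.9000e-11 = 1.9000e-04 cm
Step 3: L in um = 1.9000e-04 * 1e4 = 1.9 um

1.9


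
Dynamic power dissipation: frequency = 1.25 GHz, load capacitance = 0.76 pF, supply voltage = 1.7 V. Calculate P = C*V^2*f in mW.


Step 1: V^2 = 1.7^2 = 2.89 V^2
Step 2: P = C*V^2*f = 0.76e-12 F * 2.89 * 1.25e9 Hz
Step 3: P = 2.7455e-03 W
Step 4: P = 2.746 mW

2.746


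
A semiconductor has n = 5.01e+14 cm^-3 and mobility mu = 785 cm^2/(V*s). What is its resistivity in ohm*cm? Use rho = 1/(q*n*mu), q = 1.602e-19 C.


Step 1: sigma = q * n * mu = 1.602e-19 * 5.01e+14 * 785 = 6.30043e-02 S/cm
Step 2: rho = 1 / sigma = 1 / 6.30043e-02 = 15.87 ohm*cm

15.87


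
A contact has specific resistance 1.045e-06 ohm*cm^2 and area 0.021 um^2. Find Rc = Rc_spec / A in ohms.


Step 1: Convert area to cm^2: 0.021 um^2 = 2.1000e-10 cm^2
Step 2: Rc = Rc_spec / A = 1.045e-06 / 2.1000e-10
Step 3: Rc = 4.98e+03 ohms

4.98e+03


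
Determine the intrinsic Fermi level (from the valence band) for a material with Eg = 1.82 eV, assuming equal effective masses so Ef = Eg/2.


Step 1: For an intrinsic semiconductor, the Fermi level sits at midgap.
Step 2: Ef = Eg / 2 = 1.82 / 2 = 0.91 eV

0.91


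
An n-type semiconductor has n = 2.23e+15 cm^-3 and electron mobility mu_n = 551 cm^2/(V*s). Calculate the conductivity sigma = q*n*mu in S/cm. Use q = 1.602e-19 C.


Step 1: sigma = q * n * mu
Step 2: sigma = 1.602e-19 * 2.23e+15 * 551
Step 3: sigma = 1.968e-01 S/cm

1.968e-01


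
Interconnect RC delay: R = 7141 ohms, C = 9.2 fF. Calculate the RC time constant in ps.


Step 1: tau = R * C
Step 2: tau = 7141 * 9.2 fF = 7141 * 9.2e-15 F
Step 3: tau = 6.56972e-11 s = 65.6972 ps

65.6972


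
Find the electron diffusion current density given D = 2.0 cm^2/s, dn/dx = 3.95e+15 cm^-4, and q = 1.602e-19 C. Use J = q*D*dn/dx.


Step 1: J = q * D * (dn/dx)
Step 2: J = 1.602e-19 * 2.0 * 3.95e+15
Step 3: J = 1.27e-03 A/cm^2

1.27e-03


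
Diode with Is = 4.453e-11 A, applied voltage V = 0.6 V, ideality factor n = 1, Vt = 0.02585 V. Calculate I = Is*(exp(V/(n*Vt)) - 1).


Step 1: V/(n*Vt) = 0.6/(1*0.02585) = 23.2108
Step 2: exp(23.2108) = 1.2032e+10
Step 3: I = 4.453e-11 * (1.2032e+10 - 1) = 5.36e-01 A

5.36e-01


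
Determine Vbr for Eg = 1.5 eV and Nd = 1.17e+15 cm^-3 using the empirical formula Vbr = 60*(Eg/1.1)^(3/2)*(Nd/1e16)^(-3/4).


Step 1: Eg/1.1 = 1.5/1.1 = 1.363636
Step 2: (Eg/1.1)^1.5 = 1.363636^1.5 = 1.592384
Step 3: (Nd/1e16)^(-0.75) = (0.117)^(-0.75) = 4.998741
Step 4: Vbr = 60 * 1.592384 * 4.998741 = 477.6 V

477.6


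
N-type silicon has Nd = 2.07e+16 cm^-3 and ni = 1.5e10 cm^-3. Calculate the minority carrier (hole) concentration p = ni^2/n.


Step 1: Since Nd >> ni, n ≈ Nd = 2.07e+16 cm^-3
Step 2: p = ni^2 / n = (1.5e10)^2 / 2.07e+16
Step 3: p = 2.25e20 / 2.07e+16 = 1.09e+04 cm^-3

1.09e+04


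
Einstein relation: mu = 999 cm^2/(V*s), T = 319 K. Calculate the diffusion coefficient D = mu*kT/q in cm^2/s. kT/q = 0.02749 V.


Step 1: D = mu * (kT/q)
Step 2: D = 999 * 0.02749
Step 3: D = 27.46 cm^2/s

27.46


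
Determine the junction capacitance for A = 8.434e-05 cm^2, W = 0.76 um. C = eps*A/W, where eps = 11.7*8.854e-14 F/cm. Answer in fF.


Step 1: eps_Si = 11.7 * 8.854e-14 = 1.035918e-12 F/cm
Step 2: W in cm = 0.76 * 1e-4 = 7.60e-05 cm
Step 3: C = 1.035918e-12 * 8.434e-05 / 7.60e-05 = 1.149596e-12 F
Step 4: C = 1149.6 fF

1149.6


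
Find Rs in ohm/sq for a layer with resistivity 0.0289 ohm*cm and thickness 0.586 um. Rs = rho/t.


Step 1: Convert thickness to cm: t = 0.586 um = 5.8600e-05 cm
Step 2: Rs = rho / t = 0.0289 / 5.8600e-05
Step 3: Rs = 493.2 ohm/sq

493.2


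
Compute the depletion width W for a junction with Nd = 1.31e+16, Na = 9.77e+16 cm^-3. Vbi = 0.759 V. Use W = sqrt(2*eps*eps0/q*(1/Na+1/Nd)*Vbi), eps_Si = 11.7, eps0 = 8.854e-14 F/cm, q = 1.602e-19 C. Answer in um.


Step 1: 1/Na + 1/Nd = 1/9.77e+16 + 1/1.31e+16 = 8.65713e-17
Step 2: 2*eps*eps0/q = 2*11.7*8.854e-14/1.602e-19 = 1.293281e+07
Step 3: W^2 = 1.293281e+07 * 8.65713e-17 * 0.759 = 8.49784e-10
Step 4: W = sqrt(8.49784e-10) = 2.915e-05 cm = 0.2915 um

0.2915


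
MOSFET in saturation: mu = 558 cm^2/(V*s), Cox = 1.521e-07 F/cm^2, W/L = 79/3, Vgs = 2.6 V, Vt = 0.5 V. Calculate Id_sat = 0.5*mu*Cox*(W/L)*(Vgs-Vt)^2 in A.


Step 1: Overdrive voltage Vov = Vgs - Vt = 2.6 - 0.5 = 2.1 V
Step 2: W/L = 79/3 = 26.3333
Step 3: Id = 0.5 * 558 * 1.521e-07 * 26.3333 * 2.1^2
Step 4: Id = 4.93e-03 A

4.93e-03


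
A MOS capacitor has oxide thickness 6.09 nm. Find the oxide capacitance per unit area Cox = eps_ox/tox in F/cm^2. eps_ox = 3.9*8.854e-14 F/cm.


Step 1: eps_ox = 3.9 * 8.854e-14 = 3.45306e-13 F/cm
Step 2: tox in cm = 6.09 nm * 1e-7 = 6.0900e-07 cm
Step 3: Cox = 3.45306e-13 / 6.0900e-07 = 5.67e-07 F/cm^2

5.67e-07


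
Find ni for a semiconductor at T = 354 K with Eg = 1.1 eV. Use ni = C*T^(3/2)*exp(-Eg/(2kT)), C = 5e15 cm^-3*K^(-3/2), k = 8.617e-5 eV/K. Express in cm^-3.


Step 1: Compute kT = 8.617e-5 * 354 = 0.03050418 eV
Step 2: Exponent = -Eg/(2kT) = -1.1/(2*0.03050418) = -18.03032
Step 3: T^(3/2) = 354^1.5 = 6660.47
Step 4: ni = 5e15 * 6660.47 * exp(-18.03032) = 4.92e+11 cm^-3

4.92e+11


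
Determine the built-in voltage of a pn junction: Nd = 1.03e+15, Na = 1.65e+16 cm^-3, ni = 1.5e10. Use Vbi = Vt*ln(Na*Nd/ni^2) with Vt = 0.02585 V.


Step 1: Compute Na*Nd/ni^2 = 1.65e+16 * 1.03e+15 / (1.5e10)^2 = 7.5533e+10
Step 2: ln(7.5533e+10) = 25.0478
Step 3: Vbi = 0.02585 * 25.0478 = 0.647 V

0.647


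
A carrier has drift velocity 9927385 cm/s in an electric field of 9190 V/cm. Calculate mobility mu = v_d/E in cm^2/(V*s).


Step 1: mu = v_d / E
Step 2: mu = 9927385 / 9190
Step 3: mu = 1080.24 cm^2/(V*s)

1080.24


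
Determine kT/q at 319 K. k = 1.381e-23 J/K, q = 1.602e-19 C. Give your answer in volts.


Step 1: kT = 1.381e-23 * 319 = 4.40539e-21 J
Step 2: Vt = kT/q = 4.40539e-21 / 1.602e-19
Step 3: Vt = 0.0275 V

0.0275


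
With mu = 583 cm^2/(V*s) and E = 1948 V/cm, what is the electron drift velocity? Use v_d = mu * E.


Step 1: v_d = mu * E
Step 2: v_d = 583 * 1948 = 1135684
Step 3: v_d = 1.14e+06 cm/s

1.14e+06


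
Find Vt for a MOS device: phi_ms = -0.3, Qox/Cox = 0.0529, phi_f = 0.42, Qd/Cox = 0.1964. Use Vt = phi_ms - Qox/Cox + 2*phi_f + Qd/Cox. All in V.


Step 1: Vt = phi_ms - Qox/Cox + 2*phi_f + Qd/Cox
Step 2: Vt = -0.3 - 0.0529 + 2*0.42 + 0.1964
Step 3: Vt = -0.3 - 0.0529 + 0.84 + 0.1964
Step 4: Vt = 0.6835 V

0.6835


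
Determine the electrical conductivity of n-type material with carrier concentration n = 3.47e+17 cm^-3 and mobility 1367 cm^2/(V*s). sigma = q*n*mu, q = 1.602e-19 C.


Step 1: sigma = q * n * mu
Step 2: sigma = 1.602e-19 * 3.47e+17 * 1367
Step 3: sigma = 7.599e+01 S/cm

7.599e+01


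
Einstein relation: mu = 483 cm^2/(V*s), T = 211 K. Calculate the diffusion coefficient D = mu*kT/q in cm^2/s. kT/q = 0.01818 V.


Step 1: D = mu * (kT/q)
Step 2: D = 483 * 0.01818
Step 3: D = 8.78 cm^2/s

8.78


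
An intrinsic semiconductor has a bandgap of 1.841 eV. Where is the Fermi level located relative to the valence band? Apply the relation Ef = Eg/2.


Step 1: For an intrinsic semiconductor, the Fermi level sits at midgap.
Step 2: Ef = Eg / 2 = 1.841 / 2 = 0.9205 eV

0.9205


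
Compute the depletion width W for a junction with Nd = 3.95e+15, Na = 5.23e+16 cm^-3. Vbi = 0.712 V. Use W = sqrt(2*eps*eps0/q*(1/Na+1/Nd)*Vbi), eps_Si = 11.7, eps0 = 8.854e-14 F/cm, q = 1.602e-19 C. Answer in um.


Step 1: 1/Na + 1/Nd = 1/5.23e+16 + 1/3.95e+15 = 2.72285e-16
Step 2: 2*eps*eps0/q = 2*11.7*8.854e-14/1.602e-19 = 1.293281e+07
Step 3: W^2 = 1.293281e+07 * 2.72285e-16 * 0.712 = 2.50724e-09
Step 4: W = sqrt(2.50724e-09) = 5.007e-05 cm = 0.5007 um

0.5007


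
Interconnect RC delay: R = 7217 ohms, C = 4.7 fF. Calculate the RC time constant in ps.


Step 1: tau = R * C
Step 2: tau = 7217 * 4.7 fF = 7217 * 4.7e-15 F
Step 3: tau = 3.39199e-11 s = 33.9199 ps

33.9199


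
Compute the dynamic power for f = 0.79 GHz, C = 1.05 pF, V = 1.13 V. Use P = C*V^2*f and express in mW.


Step 1: V^2 = 1.13^2 = 1.2769 V^2
Step 2: P = C*V^2*f = 1.05e-12 F * 1.2769 * 0.79e9 Hz
Step 3: P = 1.05918855e-03 W
Step 4: P = 1.059 mW

1.059


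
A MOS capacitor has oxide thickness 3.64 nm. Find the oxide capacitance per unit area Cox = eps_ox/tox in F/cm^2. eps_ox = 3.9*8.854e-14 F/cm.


Step 1: eps_ox = 3.9 * 8.854e-14 = 3.45306e-13 F/cm
Step 2: tox in cm = 3.64 nm * 1e-7 = 3.6400e-07 cm
Step 3: Cox = 3.45306e-13 / 3.6400e-07 = 9.49e-07 F/cm^2

9.49e-07


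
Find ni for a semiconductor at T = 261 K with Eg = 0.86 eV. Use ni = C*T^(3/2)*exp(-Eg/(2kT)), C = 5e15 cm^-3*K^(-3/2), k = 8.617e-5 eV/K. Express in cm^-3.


Step 1: Compute kT = 8.617e-5 * 261 = 0.02249037 eV
Step 2: Exponent = -Eg/(2kT) = -0.86/(2*0.02249037) = -19.11929
Step 3: T^(3/2) = 261^1.5 = 4216.58
Step 4: ni = 5e15 * 4216.58 * exp(-19.11929) = 1.05e+11 cm^-3

1.05e+11


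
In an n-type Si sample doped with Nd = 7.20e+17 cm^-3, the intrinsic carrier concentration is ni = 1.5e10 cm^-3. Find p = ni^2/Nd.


Step 1: Since Nd >> ni, n ≈ Nd = 7.20e+17 cm^-3
Step 2: p = ni^2 / n = (1.5e10)^2 / 7.20e+17
Step 3: p = 2.25e20 / 7.20e+17 = 3.13e+02 cm^-3

3.13e+02


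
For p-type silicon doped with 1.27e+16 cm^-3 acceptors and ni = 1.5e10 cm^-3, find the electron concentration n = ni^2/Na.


Step 1: Majority hole concentration p ≈ Na = 1.27e+16 cm^-3
Step 2: n = ni^2 / Na = (1.5e10)^2 / 1.27e+16
Step 3: n = 1.77e+04 cm^-3

1.77e+04


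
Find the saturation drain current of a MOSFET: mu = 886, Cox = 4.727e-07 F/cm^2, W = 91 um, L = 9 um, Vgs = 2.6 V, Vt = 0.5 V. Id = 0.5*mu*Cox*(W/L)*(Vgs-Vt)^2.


Step 1: Overdrive voltage Vov = Vgs - Vt = 2.6 - 0.5 = 2.1 V
Step 2: W/L = 91/9 = 10.1111
Step 3: Id = 0.5 * 886 * 4.727e-07 * 10.1111 * 2.1^2
Step 4: Id = 9.34e-03 A

9.34e-03


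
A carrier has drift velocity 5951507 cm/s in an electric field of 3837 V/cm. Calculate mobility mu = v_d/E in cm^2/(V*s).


Step 1: mu = v_d / E
Step 2: mu = 5951507 / 3837
Step 3: mu = 1551.08 cm^2/(V*s)

1551.08


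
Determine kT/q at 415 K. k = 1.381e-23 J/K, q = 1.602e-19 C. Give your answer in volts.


Step 1: kT = 1.381e-23 * 415 = 5.73115e-21 J
Step 2: Vt = kT/q = 5.73115e-21 / 1.602e-19
Step 3: Vt = 0.03577 V

0.03577


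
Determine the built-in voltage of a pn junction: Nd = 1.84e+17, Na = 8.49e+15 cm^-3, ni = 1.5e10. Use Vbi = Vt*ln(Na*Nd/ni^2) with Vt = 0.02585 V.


Step 1: Compute Na*Nd/ni^2 = 8.49e+15 * 1.84e+17 / (1.5e10)^2 = 6.9429e+12
Step 2: ln(6.9429e+12) = 29.5687
Step 3: Vbi = 0.02585 * 29.5687 = 0.764 V

0.764


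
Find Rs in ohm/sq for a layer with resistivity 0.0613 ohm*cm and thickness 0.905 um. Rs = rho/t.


Step 1: Convert thickness to cm: t = 0.905 um = 9.0500e-05 cm
Step 2: Rs = rho / t = 0.0613 / 9.0500e-05
Step 3: Rs = 677.3 ohm/sq

677.3


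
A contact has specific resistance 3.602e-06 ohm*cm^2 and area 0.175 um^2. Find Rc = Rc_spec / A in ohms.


Step 1: Convert area to cm^2: 0.175 um^2 = 1.7500e-09 cm^2
Step 2: Rc = Rc_spec / A = 3.602e-06 / 1.7500e-09
Step 3: Rc = 2.06e+03 ohms

2.06e+03


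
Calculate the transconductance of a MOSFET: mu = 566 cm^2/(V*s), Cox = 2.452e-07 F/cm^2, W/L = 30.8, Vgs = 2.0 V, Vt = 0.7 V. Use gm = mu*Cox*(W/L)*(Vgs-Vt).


Step 1: Vov = Vgs - Vt = 2.0 - 0.7 = 1.3 V
Step 2: gm = mu * Cox * (W/L) * Vov
Step 3: gm = 566 * 2.452e-07 * 30.8 * 1.3 = 5.56e-03 S

5.56e-03


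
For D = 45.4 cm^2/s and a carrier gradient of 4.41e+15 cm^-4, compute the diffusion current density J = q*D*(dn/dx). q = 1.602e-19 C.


Step 1: J = q * D * (dn/dx)
Step 2: J = 1.602e-19 * 45.4 * 4.41e+15
Step 3: J = 3.21e-02 A/cm^2

3.21e-02


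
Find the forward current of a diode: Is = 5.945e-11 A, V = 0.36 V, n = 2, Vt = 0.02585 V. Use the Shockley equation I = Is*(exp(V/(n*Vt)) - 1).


Step 1: V/(n*Vt) = 0.36/(2*0.02585) = 6.9632
Step 2: exp(6.9632) = 1.0570e+03
Step 3: I = 5.945e-11 * (1.0570e+03 - 1) = 6.28e-08 A

6.28e-08


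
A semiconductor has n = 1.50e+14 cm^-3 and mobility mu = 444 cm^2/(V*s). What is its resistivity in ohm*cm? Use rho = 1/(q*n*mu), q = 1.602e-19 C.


Step 1: sigma = q * n * mu = 1.602e-19 * 1.50e+14 * 444 = 1.06693e-02 S/cm
Step 2: rho = 1 / sigma = 1 / 1.06693e-02 = 93.73 ohm*cm

93.73


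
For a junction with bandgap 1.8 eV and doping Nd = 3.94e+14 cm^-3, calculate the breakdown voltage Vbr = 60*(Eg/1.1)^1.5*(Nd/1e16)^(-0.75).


Step 1: Eg/1.1 = 1.8/1.1 = 1.636364
Step 2: (Eg/1.1)^1.5 = 1.636364^1.5 = 2.093244
Step 3: (Nd/1e16)^(-0.75) = (0.0394)^(-0.75) = 11.307793
Step 4: Vbr = 60 * 2.093244 * 11.307793 = 1420.2 V

1420.2


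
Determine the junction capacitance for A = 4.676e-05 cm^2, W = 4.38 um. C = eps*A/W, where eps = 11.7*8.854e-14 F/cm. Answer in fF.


Step 1: eps_Si = 11.7 * 8.854e-14 = 1.035918e-12 F/cm
Step 2: W in cm = 4.38 * 1e-4 = 4.38e-04 cm
Step 3: C = 1.035918e-12 * 4.676e-05 / 4.38e-04 = 1.105925e-13 F
Step 4: C = 110.59 fF

110.59


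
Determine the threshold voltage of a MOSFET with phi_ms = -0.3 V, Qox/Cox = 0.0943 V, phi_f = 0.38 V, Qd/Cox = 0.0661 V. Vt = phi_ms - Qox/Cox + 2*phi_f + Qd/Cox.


Step 1: Vt = phi_ms - Qox/Cox + 2*phi_f + Qd/Cox
Step 2: Vt = -0.3 - 0.0943 + 2*0.38 + 0.0661
Step 3: Vt = -0.3 - 0.0943 + 0.76 + 0.0661
Step 4: Vt = 0.4318 V

0.4318


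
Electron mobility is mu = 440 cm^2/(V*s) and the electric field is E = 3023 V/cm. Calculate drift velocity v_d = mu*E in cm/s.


Step 1: v_d = mu * E
Step 2: v_d = 440 * 3023 = 1330120
Step 3: v_d = 1.33e+06 cm/s

1.33e+06


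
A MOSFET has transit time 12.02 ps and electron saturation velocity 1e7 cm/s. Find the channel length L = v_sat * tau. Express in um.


Step 1: tau in seconds = 12.02 ps * 1e-12 = 1.2020e-11 s
Step 2: L = v_sat * tau = 1e7 * 1.2020e-11 = 1.2020e-04 cm
Step 3: L in um = 1.2020e-04 * 1e4 = 1.202 um

1.202


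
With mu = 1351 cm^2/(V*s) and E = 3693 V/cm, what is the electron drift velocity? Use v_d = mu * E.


Step 1: v_d = mu * E
Step 2: v_d = 1351 * 3693 = 4989243
Step 3: v_d = 4.99e+06 cm/s

4.99e+06


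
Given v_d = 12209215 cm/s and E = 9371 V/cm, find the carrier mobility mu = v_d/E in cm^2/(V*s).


Step 1: mu = v_d / E
Step 2: mu = 12209215 / 9371
Step 3: mu = 1302.87 cm^2/(V*s)

1302.87


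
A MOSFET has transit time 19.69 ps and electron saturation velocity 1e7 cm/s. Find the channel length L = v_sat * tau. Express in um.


Step 1: tau in seconds = 19.69 ps * 1e-12 = 1.9690e-11 s
Step 2: L = v_sat * tau = 1e7 * 1.9690e-11 = 1.9690e-04 cm
Step 3: L in um = 1.9690e-04 * 1e4 = 1.969 um

1.969


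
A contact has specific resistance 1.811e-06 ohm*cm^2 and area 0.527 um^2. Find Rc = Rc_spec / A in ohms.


Step 1: Convert area to cm^2: 0.527 um^2 = 5.2700e-09 cm^2
Step 2: Rc = Rc_spec / A = 1.811e-06 / 5.2700e-09
Step 3: Rc = 3.44e+02 ohms

3.44e+02


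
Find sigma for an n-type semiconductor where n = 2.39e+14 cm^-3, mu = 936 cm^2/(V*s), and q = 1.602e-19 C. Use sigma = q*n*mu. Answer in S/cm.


Step 1: sigma = q * n * mu
Step 2: sigma = 1.602e-19 * 2.39e+14 * 936
Step 3: sigma = 3.584e-02 S/cm

3.584e-02


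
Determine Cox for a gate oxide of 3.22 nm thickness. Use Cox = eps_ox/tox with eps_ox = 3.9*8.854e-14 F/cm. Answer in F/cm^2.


Step 1: eps_ox = 3.9 * 8.854e-14 = 3.45306e-13 F/cm
Step 2: tox in cm = 3.22 nm * 1e-7 = 3.2200e-07 cm
Step 3: Cox = 3.45306e-13 / 3.2200e-07 = 1.07e-06 F/cm^2

1.07e-06


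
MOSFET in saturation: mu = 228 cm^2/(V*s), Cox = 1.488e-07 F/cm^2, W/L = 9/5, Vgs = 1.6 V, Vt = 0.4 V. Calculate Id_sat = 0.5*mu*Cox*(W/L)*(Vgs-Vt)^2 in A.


Step 1: Overdrive voltage Vov = Vgs - Vt = 1.6 - 0.4 = 1.2 V
Step 2: W/L = 9/5 = 1.8
Step 3: Id = 0.5 * 228 * 1.488e-07 * 1.8 * 1.2^2
Step 4: Id = 4.40e-05 A

4.40e-05


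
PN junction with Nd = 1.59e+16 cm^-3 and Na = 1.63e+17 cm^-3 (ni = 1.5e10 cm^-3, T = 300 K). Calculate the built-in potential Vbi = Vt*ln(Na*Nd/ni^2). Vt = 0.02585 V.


Step 1: Compute Na*Nd/ni^2 = 1.63e+17 * 1.59e+16 / (1.5e10)^2 = 1.1519e+13
Step 2: ln(1.1519e+13) = 30.0750
Step 3: Vbi = 0.02585 * 30.0750 = 0.777 V

0.777


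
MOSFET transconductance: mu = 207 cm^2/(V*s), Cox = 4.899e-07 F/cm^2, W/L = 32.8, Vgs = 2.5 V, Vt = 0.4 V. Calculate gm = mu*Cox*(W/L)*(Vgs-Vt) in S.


Step 1: Vov = Vgs - Vt = 2.5 - 0.4 = 2.1 V
Step 2: gm = mu * Cox * (W/L) * Vov
Step 3: gm = 207 * 4.899e-07 * 32.8 * 2.1 = 6.99e-03 S

6.99e-03


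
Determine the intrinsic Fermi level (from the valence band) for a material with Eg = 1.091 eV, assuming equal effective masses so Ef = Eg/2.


Step 1: For an intrinsic semiconductor, the Fermi level sits at midgap.
Step 2: Ef = Eg / 2 = 1.091 / 2 = 0.5455 eV

0.5455


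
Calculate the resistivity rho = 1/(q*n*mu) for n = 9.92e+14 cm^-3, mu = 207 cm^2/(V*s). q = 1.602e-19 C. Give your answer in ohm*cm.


Step 1: sigma = q * n * mu = 1.602e-19 * 9.92e+14 * 207 = 3.28961e-02 S/cm
Step 2: rho = 1 / sigma = 1 / 3.28961e-02 = 30.4 ohm*cm

30.4


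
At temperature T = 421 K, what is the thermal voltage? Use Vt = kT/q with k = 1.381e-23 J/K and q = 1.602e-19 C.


Step 1: kT = 1.381e-23 * 421 = 5.81401e-21 J
Step 2: Vt = kT/q = 5.81401e-21 / 1.602e-19
Step 3: Vt = 0.03629 V

0.03629


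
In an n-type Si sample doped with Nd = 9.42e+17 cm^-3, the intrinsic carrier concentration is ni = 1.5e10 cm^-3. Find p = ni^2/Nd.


Step 1: Since Nd >> ni, n ≈ Nd = 9.42e+17 cm^-3
Step 2: p = ni^2 / n = (1.5e10)^2 / 9.42e+17
Step 3: p = 2.25e20 / 9.42e+17 = 2.39e+02 cm^-3

2.39e+02


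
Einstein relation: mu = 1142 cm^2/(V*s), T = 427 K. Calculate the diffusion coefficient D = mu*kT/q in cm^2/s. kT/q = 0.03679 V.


Step 1: D = mu * (kT/q)
Step 2: D = 1142 * 0.03679
Step 3: D = 42.01 cm^2/s

42.01


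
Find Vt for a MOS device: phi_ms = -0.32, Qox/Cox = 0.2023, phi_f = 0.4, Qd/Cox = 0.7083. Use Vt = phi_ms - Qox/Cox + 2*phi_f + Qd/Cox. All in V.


Step 1: Vt = phi_ms - Qox/Cox + 2*phi_f + Qd/Cox
Step 2: Vt = -0.32 - 0.2023 + 2*0.4 + 0.7083
Step 3: Vt = -0.32 - 0.2023 + 0.8 + 0.7083
Step 4: Vt = 0.986 V

0.986


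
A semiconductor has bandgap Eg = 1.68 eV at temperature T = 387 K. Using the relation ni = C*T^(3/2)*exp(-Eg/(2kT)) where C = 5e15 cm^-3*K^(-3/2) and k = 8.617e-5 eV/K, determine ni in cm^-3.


Step 1: Compute kT = 8.617e-5 * 387 = 0.03334779 eV
Step 2: Exponent = -Eg/(2kT) = -1.68/(2*0.03334779) = -25.18908
Step 3: T^(3/2) = 387^1.5 = 7613.19
Step 4: ni = 5e15 * 7613.19 * exp(-25.18908) = 4.38e+08 cm^-3

4.38e+08


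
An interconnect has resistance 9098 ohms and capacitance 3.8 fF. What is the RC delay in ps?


Step 1: tau = R * C
Step 2: tau = 9098 * 3.8 fF = 9098 * 3.8e-15 F
Step 3: tau = 3.45724e-11 s = 34.5724 ps

34.5724


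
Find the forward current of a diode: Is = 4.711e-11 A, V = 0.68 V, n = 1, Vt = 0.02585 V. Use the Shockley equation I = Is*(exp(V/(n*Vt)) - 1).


Step 1: V/(n*Vt) = 0.68/(1*0.02585) = 26.3056
Step 2: exp(26.3056) = 2.6569e+11
Step 3: I = 4.711e-11 * (2.6569e+11 - 1) = 1.25e+01 A

1.25e+01


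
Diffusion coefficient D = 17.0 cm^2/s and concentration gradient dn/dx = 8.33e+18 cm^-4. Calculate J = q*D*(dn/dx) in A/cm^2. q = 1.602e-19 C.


Step 1: J = q * D * (dn/dx)
Step 2: J = 1.602e-19 * 17.0 * 8.33e+18
Step 3: J = 2.27e+01 A/cm^2

2.27e+01


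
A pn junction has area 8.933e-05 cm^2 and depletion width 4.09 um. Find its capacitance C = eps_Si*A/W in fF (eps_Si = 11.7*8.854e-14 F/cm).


Step 1: eps_Si = 11.7 * 8.854e-14 = 1.035918e-12 F/cm
Step 2: W in cm = 4.09 * 1e-4 = 4.09e-04 cm
Step 3: C = 1.035918e-12 * 8.933e-05 / 4.09e-04 = 2.262556e-13 F
Step 4: C = 226.26 fF

226.26


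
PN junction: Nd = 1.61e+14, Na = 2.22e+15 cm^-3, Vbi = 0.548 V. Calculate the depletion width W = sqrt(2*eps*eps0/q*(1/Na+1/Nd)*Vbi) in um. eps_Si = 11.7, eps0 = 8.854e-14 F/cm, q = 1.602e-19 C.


Step 1: 1/Na + 1/Nd = 1/2.22e+15 + 1/1.61e+14 = 6.66163e-15
Step 2: 2*eps*eps0/q = 2*11.7*8.854e-14/1.602e-19 = 1.293281e+07
Step 3: W^2 = 1.293281e+07 * 6.66163e-15 * 0.548 = 4.72122e-08
Step 4: W = sqrt(4.72122e-08) = 2.173e-04 cm = 2.173 um

2.173


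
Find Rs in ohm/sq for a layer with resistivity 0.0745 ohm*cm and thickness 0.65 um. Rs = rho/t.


Step 1: Convert thickness to cm: t = 0.65 um = 6.5000e-05 cm
Step 2: Rs = rho / t = 0.0745 / 6.5000e-05
Step 3: Rs = 1146.2 ohm/sq

1146.2
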